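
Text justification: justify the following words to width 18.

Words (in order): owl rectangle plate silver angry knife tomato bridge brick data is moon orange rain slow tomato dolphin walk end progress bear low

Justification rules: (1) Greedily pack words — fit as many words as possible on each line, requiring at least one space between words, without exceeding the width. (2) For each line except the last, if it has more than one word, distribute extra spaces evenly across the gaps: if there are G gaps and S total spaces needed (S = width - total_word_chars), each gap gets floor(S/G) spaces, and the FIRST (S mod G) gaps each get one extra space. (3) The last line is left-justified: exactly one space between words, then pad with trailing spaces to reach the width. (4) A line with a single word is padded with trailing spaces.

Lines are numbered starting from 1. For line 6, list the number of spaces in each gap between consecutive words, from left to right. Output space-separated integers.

Answer: 2 2

Derivation:
Line 1: ['owl', 'rectangle'] (min_width=13, slack=5)
Line 2: ['plate', 'silver', 'angry'] (min_width=18, slack=0)
Line 3: ['knife', 'tomato'] (min_width=12, slack=6)
Line 4: ['bridge', 'brick', 'data'] (min_width=17, slack=1)
Line 5: ['is', 'moon', 'orange'] (min_width=14, slack=4)
Line 6: ['rain', 'slow', 'tomato'] (min_width=16, slack=2)
Line 7: ['dolphin', 'walk', 'end'] (min_width=16, slack=2)
Line 8: ['progress', 'bear', 'low'] (min_width=17, slack=1)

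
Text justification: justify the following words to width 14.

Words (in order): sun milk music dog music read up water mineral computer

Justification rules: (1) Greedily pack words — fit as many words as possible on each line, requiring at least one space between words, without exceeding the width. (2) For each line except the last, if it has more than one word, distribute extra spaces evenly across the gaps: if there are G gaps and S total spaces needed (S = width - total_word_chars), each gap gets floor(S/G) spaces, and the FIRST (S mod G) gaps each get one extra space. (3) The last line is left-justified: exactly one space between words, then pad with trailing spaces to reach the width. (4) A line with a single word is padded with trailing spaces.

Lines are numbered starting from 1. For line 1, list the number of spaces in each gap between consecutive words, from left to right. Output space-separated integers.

Line 1: ['sun', 'milk', 'music'] (min_width=14, slack=0)
Line 2: ['dog', 'music', 'read'] (min_width=14, slack=0)
Line 3: ['up', 'water'] (min_width=8, slack=6)
Line 4: ['mineral'] (min_width=7, slack=7)
Line 5: ['computer'] (min_width=8, slack=6)

Answer: 1 1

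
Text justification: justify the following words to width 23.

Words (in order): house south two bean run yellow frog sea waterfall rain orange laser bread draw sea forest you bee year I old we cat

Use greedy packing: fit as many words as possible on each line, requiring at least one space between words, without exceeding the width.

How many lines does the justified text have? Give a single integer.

Line 1: ['house', 'south', 'two', 'bean'] (min_width=20, slack=3)
Line 2: ['run', 'yellow', 'frog', 'sea'] (min_width=19, slack=4)
Line 3: ['waterfall', 'rain', 'orange'] (min_width=21, slack=2)
Line 4: ['laser', 'bread', 'draw', 'sea'] (min_width=20, slack=3)
Line 5: ['forest', 'you', 'bee', 'year', 'I'] (min_width=21, slack=2)
Line 6: ['old', 'we', 'cat'] (min_width=10, slack=13)
Total lines: 6

Answer: 6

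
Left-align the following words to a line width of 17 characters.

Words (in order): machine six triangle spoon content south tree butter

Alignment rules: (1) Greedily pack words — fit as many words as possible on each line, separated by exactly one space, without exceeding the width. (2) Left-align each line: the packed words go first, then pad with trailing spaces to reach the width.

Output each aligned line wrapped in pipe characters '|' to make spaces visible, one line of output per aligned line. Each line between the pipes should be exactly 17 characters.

Line 1: ['machine', 'six'] (min_width=11, slack=6)
Line 2: ['triangle', 'spoon'] (min_width=14, slack=3)
Line 3: ['content', 'south'] (min_width=13, slack=4)
Line 4: ['tree', 'butter'] (min_width=11, slack=6)

Answer: |machine six      |
|triangle spoon   |
|content south    |
|tree butter      |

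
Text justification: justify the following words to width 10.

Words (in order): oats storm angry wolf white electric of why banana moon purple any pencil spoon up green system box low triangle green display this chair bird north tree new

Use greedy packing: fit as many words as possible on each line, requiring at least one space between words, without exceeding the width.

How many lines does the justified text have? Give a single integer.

Answer: 19

Derivation:
Line 1: ['oats', 'storm'] (min_width=10, slack=0)
Line 2: ['angry', 'wolf'] (min_width=10, slack=0)
Line 3: ['white'] (min_width=5, slack=5)
Line 4: ['electric'] (min_width=8, slack=2)
Line 5: ['of', 'why'] (min_width=6, slack=4)
Line 6: ['banana'] (min_width=6, slack=4)
Line 7: ['moon'] (min_width=4, slack=6)
Line 8: ['purple', 'any'] (min_width=10, slack=0)
Line 9: ['pencil'] (min_width=6, slack=4)
Line 10: ['spoon', 'up'] (min_width=8, slack=2)
Line 11: ['green'] (min_width=5, slack=5)
Line 12: ['system', 'box'] (min_width=10, slack=0)
Line 13: ['low'] (min_width=3, slack=7)
Line 14: ['triangle'] (min_width=8, slack=2)
Line 15: ['green'] (min_width=5, slack=5)
Line 16: ['display'] (min_width=7, slack=3)
Line 17: ['this', 'chair'] (min_width=10, slack=0)
Line 18: ['bird', 'north'] (min_width=10, slack=0)
Line 19: ['tree', 'new'] (min_width=8, slack=2)
Total lines: 19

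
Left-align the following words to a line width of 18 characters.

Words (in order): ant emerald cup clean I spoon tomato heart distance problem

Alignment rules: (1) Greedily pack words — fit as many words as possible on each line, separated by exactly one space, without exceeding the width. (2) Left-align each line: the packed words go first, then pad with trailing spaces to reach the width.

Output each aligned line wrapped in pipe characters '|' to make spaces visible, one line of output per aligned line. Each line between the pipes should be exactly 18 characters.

Line 1: ['ant', 'emerald', 'cup'] (min_width=15, slack=3)
Line 2: ['clean', 'I', 'spoon'] (min_width=13, slack=5)
Line 3: ['tomato', 'heart'] (min_width=12, slack=6)
Line 4: ['distance', 'problem'] (min_width=16, slack=2)

Answer: |ant emerald cup   |
|clean I spoon     |
|tomato heart      |
|distance problem  |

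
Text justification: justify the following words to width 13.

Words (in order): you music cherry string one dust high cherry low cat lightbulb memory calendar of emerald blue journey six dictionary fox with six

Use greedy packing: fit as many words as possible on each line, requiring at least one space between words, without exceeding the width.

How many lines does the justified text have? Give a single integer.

Answer: 11

Derivation:
Line 1: ['you', 'music'] (min_width=9, slack=4)
Line 2: ['cherry', 'string'] (min_width=13, slack=0)
Line 3: ['one', 'dust', 'high'] (min_width=13, slack=0)
Line 4: ['cherry', 'low'] (min_width=10, slack=3)
Line 5: ['cat', 'lightbulb'] (min_width=13, slack=0)
Line 6: ['memory'] (min_width=6, slack=7)
Line 7: ['calendar', 'of'] (min_width=11, slack=2)
Line 8: ['emerald', 'blue'] (min_width=12, slack=1)
Line 9: ['journey', 'six'] (min_width=11, slack=2)
Line 10: ['dictionary'] (min_width=10, slack=3)
Line 11: ['fox', 'with', 'six'] (min_width=12, slack=1)
Total lines: 11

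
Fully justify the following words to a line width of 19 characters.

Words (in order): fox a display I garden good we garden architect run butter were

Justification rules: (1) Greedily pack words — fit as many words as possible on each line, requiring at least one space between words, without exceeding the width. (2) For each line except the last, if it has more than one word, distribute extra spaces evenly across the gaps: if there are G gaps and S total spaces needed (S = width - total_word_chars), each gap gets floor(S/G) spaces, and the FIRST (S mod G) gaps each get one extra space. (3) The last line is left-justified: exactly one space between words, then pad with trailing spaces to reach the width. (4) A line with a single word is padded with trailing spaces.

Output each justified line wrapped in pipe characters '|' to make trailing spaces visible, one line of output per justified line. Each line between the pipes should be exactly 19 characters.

Answer: |fox   a  display  I|
|garden    good   we|
|garden    architect|
|run butter were    |

Derivation:
Line 1: ['fox', 'a', 'display', 'I'] (min_width=15, slack=4)
Line 2: ['garden', 'good', 'we'] (min_width=14, slack=5)
Line 3: ['garden', 'architect'] (min_width=16, slack=3)
Line 4: ['run', 'butter', 'were'] (min_width=15, slack=4)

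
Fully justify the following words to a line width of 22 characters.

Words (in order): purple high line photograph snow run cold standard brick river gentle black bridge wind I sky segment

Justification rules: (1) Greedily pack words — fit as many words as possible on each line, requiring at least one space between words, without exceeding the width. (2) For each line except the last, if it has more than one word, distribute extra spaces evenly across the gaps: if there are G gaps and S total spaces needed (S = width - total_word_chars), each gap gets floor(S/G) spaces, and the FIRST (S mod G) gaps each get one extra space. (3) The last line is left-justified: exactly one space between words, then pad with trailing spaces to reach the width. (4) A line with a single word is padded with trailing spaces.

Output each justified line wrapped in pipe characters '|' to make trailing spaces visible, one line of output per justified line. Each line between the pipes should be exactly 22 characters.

Answer: |purple    high    line|
|photograph   snow  run|
|cold   standard  brick|
|river   gentle   black|
|bridge   wind   I  sky|
|segment               |

Derivation:
Line 1: ['purple', 'high', 'line'] (min_width=16, slack=6)
Line 2: ['photograph', 'snow', 'run'] (min_width=19, slack=3)
Line 3: ['cold', 'standard', 'brick'] (min_width=19, slack=3)
Line 4: ['river', 'gentle', 'black'] (min_width=18, slack=4)
Line 5: ['bridge', 'wind', 'I', 'sky'] (min_width=17, slack=5)
Line 6: ['segment'] (min_width=7, slack=15)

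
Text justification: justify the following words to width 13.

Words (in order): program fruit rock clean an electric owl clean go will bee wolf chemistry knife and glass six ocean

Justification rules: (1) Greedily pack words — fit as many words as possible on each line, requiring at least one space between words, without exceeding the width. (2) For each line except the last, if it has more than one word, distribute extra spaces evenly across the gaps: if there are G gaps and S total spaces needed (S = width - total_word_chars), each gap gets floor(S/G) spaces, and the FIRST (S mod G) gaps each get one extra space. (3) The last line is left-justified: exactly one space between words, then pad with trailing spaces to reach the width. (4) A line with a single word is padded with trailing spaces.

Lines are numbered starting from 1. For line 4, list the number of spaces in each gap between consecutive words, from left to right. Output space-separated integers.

Answer: 1 1

Derivation:
Line 1: ['program', 'fruit'] (min_width=13, slack=0)
Line 2: ['rock', 'clean', 'an'] (min_width=13, slack=0)
Line 3: ['electric', 'owl'] (min_width=12, slack=1)
Line 4: ['clean', 'go', 'will'] (min_width=13, slack=0)
Line 5: ['bee', 'wolf'] (min_width=8, slack=5)
Line 6: ['chemistry'] (min_width=9, slack=4)
Line 7: ['knife', 'and'] (min_width=9, slack=4)
Line 8: ['glass', 'six'] (min_width=9, slack=4)
Line 9: ['ocean'] (min_width=5, slack=8)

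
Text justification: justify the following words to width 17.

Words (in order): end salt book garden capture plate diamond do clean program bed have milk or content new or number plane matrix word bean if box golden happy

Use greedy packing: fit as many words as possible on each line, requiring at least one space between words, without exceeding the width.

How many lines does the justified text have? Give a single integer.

Line 1: ['end', 'salt', 'book'] (min_width=13, slack=4)
Line 2: ['garden', 'capture'] (min_width=14, slack=3)
Line 3: ['plate', 'diamond', 'do'] (min_width=16, slack=1)
Line 4: ['clean', 'program', 'bed'] (min_width=17, slack=0)
Line 5: ['have', 'milk', 'or'] (min_width=12, slack=5)
Line 6: ['content', 'new', 'or'] (min_width=14, slack=3)
Line 7: ['number', 'plane'] (min_width=12, slack=5)
Line 8: ['matrix', 'word', 'bean'] (min_width=16, slack=1)
Line 9: ['if', 'box', 'golden'] (min_width=13, slack=4)
Line 10: ['happy'] (min_width=5, slack=12)
Total lines: 10

Answer: 10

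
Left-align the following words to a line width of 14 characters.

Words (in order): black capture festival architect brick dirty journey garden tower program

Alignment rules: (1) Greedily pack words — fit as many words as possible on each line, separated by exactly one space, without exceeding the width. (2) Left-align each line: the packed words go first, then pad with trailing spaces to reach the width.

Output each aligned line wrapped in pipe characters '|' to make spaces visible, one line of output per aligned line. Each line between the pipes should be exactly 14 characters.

Answer: |black capture |
|festival      |
|architect     |
|brick dirty   |
|journey garden|
|tower program |

Derivation:
Line 1: ['black', 'capture'] (min_width=13, slack=1)
Line 2: ['festival'] (min_width=8, slack=6)
Line 3: ['architect'] (min_width=9, slack=5)
Line 4: ['brick', 'dirty'] (min_width=11, slack=3)
Line 5: ['journey', 'garden'] (min_width=14, slack=0)
Line 6: ['tower', 'program'] (min_width=13, slack=1)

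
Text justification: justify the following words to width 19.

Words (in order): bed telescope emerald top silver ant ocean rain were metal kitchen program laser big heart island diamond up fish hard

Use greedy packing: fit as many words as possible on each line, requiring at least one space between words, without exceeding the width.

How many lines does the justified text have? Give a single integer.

Answer: 8

Derivation:
Line 1: ['bed', 'telescope'] (min_width=13, slack=6)
Line 2: ['emerald', 'top', 'silver'] (min_width=18, slack=1)
Line 3: ['ant', 'ocean', 'rain', 'were'] (min_width=19, slack=0)
Line 4: ['metal', 'kitchen'] (min_width=13, slack=6)
Line 5: ['program', 'laser', 'big'] (min_width=17, slack=2)
Line 6: ['heart', 'island'] (min_width=12, slack=7)
Line 7: ['diamond', 'up', 'fish'] (min_width=15, slack=4)
Line 8: ['hard'] (min_width=4, slack=15)
Total lines: 8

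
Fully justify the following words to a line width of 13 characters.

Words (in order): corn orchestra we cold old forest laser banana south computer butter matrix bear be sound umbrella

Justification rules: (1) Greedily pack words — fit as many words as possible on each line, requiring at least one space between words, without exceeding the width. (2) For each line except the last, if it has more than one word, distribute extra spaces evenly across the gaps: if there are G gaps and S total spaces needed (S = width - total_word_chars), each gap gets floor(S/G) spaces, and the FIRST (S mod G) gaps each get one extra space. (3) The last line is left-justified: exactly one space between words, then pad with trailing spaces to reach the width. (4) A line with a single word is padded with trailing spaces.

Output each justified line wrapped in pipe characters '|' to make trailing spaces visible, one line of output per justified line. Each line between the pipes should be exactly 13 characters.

Answer: |corn         |
|orchestra  we|
|cold      old|
|forest  laser|
|banana  south|
|computer     |
|butter matrix|
|bear be sound|
|umbrella     |

Derivation:
Line 1: ['corn'] (min_width=4, slack=9)
Line 2: ['orchestra', 'we'] (min_width=12, slack=1)
Line 3: ['cold', 'old'] (min_width=8, slack=5)
Line 4: ['forest', 'laser'] (min_width=12, slack=1)
Line 5: ['banana', 'south'] (min_width=12, slack=1)
Line 6: ['computer'] (min_width=8, slack=5)
Line 7: ['butter', 'matrix'] (min_width=13, slack=0)
Line 8: ['bear', 'be', 'sound'] (min_width=13, slack=0)
Line 9: ['umbrella'] (min_width=8, slack=5)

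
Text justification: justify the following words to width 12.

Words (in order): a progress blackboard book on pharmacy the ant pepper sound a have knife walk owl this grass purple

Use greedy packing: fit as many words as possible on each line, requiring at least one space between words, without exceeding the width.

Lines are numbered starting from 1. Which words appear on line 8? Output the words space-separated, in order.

Answer: owl this

Derivation:
Line 1: ['a', 'progress'] (min_width=10, slack=2)
Line 2: ['blackboard'] (min_width=10, slack=2)
Line 3: ['book', 'on'] (min_width=7, slack=5)
Line 4: ['pharmacy', 'the'] (min_width=12, slack=0)
Line 5: ['ant', 'pepper'] (min_width=10, slack=2)
Line 6: ['sound', 'a', 'have'] (min_width=12, slack=0)
Line 7: ['knife', 'walk'] (min_width=10, slack=2)
Line 8: ['owl', 'this'] (min_width=8, slack=4)
Line 9: ['grass', 'purple'] (min_width=12, slack=0)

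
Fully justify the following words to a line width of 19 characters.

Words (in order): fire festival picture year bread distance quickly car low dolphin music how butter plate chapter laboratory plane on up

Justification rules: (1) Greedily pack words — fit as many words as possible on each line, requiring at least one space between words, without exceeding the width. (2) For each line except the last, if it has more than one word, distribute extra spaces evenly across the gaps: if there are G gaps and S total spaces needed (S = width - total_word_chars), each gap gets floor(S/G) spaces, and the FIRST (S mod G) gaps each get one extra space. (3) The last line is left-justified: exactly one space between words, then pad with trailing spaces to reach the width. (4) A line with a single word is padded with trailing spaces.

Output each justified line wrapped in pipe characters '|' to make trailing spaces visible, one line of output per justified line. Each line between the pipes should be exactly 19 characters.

Answer: |fire       festival|
|picture  year bread|
|distance    quickly|
|car   low   dolphin|
|music   how  butter|
|plate       chapter|
|laboratory plane on|
|up                 |

Derivation:
Line 1: ['fire', 'festival'] (min_width=13, slack=6)
Line 2: ['picture', 'year', 'bread'] (min_width=18, slack=1)
Line 3: ['distance', 'quickly'] (min_width=16, slack=3)
Line 4: ['car', 'low', 'dolphin'] (min_width=15, slack=4)
Line 5: ['music', 'how', 'butter'] (min_width=16, slack=3)
Line 6: ['plate', 'chapter'] (min_width=13, slack=6)
Line 7: ['laboratory', 'plane', 'on'] (min_width=19, slack=0)
Line 8: ['up'] (min_width=2, slack=17)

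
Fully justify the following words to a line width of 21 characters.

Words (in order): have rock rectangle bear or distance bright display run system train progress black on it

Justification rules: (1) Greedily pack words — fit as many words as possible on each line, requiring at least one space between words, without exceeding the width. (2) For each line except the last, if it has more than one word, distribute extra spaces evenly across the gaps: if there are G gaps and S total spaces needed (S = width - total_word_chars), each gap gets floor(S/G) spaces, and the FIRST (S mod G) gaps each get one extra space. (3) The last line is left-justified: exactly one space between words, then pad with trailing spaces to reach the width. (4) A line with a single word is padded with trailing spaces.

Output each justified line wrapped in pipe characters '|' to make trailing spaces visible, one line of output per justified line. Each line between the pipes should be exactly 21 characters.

Answer: |have  rock  rectangle|
|bear    or   distance|
|bright   display  run|
|system train progress|
|black on it          |

Derivation:
Line 1: ['have', 'rock', 'rectangle'] (min_width=19, slack=2)
Line 2: ['bear', 'or', 'distance'] (min_width=16, slack=5)
Line 3: ['bright', 'display', 'run'] (min_width=18, slack=3)
Line 4: ['system', 'train', 'progress'] (min_width=21, slack=0)
Line 5: ['black', 'on', 'it'] (min_width=11, slack=10)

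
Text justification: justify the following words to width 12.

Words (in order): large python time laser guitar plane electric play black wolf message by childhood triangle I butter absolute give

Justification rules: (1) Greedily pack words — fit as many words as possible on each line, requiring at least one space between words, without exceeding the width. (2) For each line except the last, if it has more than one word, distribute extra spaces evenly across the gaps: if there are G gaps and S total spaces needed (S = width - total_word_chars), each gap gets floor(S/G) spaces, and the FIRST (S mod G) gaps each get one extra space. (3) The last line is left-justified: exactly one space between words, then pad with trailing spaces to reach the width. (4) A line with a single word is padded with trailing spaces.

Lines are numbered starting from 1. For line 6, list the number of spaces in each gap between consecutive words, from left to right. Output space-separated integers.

Answer: 1

Derivation:
Line 1: ['large', 'python'] (min_width=12, slack=0)
Line 2: ['time', 'laser'] (min_width=10, slack=2)
Line 3: ['guitar', 'plane'] (min_width=12, slack=0)
Line 4: ['electric'] (min_width=8, slack=4)
Line 5: ['play', 'black'] (min_width=10, slack=2)
Line 6: ['wolf', 'message'] (min_width=12, slack=0)
Line 7: ['by', 'childhood'] (min_width=12, slack=0)
Line 8: ['triangle', 'I'] (min_width=10, slack=2)
Line 9: ['butter'] (min_width=6, slack=6)
Line 10: ['absolute'] (min_width=8, slack=4)
Line 11: ['give'] (min_width=4, slack=8)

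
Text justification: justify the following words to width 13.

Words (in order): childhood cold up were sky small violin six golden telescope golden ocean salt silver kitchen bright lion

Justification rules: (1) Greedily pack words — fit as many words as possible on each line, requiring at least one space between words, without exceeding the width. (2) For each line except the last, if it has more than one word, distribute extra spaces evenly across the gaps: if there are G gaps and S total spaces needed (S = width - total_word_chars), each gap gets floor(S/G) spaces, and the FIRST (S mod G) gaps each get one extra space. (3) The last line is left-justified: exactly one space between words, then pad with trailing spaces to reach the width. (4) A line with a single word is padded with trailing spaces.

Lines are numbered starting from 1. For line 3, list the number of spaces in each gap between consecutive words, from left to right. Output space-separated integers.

Line 1: ['childhood'] (min_width=9, slack=4)
Line 2: ['cold', 'up', 'were'] (min_width=12, slack=1)
Line 3: ['sky', 'small'] (min_width=9, slack=4)
Line 4: ['violin', 'six'] (min_width=10, slack=3)
Line 5: ['golden'] (min_width=6, slack=7)
Line 6: ['telescope'] (min_width=9, slack=4)
Line 7: ['golden', 'ocean'] (min_width=12, slack=1)
Line 8: ['salt', 'silver'] (min_width=11, slack=2)
Line 9: ['kitchen'] (min_width=7, slack=6)
Line 10: ['bright', 'lion'] (min_width=11, slack=2)

Answer: 5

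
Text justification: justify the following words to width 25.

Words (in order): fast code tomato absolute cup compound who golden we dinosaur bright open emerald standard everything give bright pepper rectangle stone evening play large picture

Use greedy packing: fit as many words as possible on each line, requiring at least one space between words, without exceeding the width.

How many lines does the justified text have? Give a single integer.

Answer: 8

Derivation:
Line 1: ['fast', 'code', 'tomato', 'absolute'] (min_width=25, slack=0)
Line 2: ['cup', 'compound', 'who', 'golden'] (min_width=23, slack=2)
Line 3: ['we', 'dinosaur', 'bright', 'open'] (min_width=23, slack=2)
Line 4: ['emerald', 'standard'] (min_width=16, slack=9)
Line 5: ['everything', 'give', 'bright'] (min_width=22, slack=3)
Line 6: ['pepper', 'rectangle', 'stone'] (min_width=22, slack=3)
Line 7: ['evening', 'play', 'large'] (min_width=18, slack=7)
Line 8: ['picture'] (min_width=7, slack=18)
Total lines: 8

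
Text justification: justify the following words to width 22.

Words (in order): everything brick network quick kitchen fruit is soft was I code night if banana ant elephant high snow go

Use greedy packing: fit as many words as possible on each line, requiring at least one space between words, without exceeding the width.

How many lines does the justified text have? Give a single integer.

Line 1: ['everything', 'brick'] (min_width=16, slack=6)
Line 2: ['network', 'quick', 'kitchen'] (min_width=21, slack=1)
Line 3: ['fruit', 'is', 'soft', 'was', 'I'] (min_width=19, slack=3)
Line 4: ['code', 'night', 'if', 'banana'] (min_width=20, slack=2)
Line 5: ['ant', 'elephant', 'high', 'snow'] (min_width=22, slack=0)
Line 6: ['go'] (min_width=2, slack=20)
Total lines: 6

Answer: 6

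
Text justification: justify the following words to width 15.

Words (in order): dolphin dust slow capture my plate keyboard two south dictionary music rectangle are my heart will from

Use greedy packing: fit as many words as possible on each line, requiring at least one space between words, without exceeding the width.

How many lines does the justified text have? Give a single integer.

Line 1: ['dolphin', 'dust'] (min_width=12, slack=3)
Line 2: ['slow', 'capture', 'my'] (min_width=15, slack=0)
Line 3: ['plate', 'keyboard'] (min_width=14, slack=1)
Line 4: ['two', 'south'] (min_width=9, slack=6)
Line 5: ['dictionary'] (min_width=10, slack=5)
Line 6: ['music', 'rectangle'] (min_width=15, slack=0)
Line 7: ['are', 'my', 'heart'] (min_width=12, slack=3)
Line 8: ['will', 'from'] (min_width=9, slack=6)
Total lines: 8

Answer: 8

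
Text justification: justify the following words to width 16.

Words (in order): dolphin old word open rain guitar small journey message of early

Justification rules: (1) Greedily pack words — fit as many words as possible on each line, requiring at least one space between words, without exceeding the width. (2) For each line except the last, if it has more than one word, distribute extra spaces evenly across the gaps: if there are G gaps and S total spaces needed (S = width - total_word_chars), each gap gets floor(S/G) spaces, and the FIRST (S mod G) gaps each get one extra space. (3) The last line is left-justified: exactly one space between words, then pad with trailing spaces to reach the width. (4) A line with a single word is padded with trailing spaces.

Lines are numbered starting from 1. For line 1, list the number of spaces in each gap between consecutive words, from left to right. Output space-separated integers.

Answer: 1 1

Derivation:
Line 1: ['dolphin', 'old', 'word'] (min_width=16, slack=0)
Line 2: ['open', 'rain', 'guitar'] (min_width=16, slack=0)
Line 3: ['small', 'journey'] (min_width=13, slack=3)
Line 4: ['message', 'of', 'early'] (min_width=16, slack=0)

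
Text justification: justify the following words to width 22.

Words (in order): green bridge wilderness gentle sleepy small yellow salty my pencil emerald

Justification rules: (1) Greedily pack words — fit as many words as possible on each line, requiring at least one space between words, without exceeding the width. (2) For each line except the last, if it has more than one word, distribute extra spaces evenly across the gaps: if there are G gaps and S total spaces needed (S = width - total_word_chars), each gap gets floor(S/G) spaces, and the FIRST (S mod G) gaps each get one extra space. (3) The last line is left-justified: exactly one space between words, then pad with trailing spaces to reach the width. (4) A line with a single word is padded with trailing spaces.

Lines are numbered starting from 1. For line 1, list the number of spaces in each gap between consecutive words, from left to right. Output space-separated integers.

Line 1: ['green', 'bridge'] (min_width=12, slack=10)
Line 2: ['wilderness', 'gentle'] (min_width=17, slack=5)
Line 3: ['sleepy', 'small', 'yellow'] (min_width=19, slack=3)
Line 4: ['salty', 'my', 'pencil'] (min_width=15, slack=7)
Line 5: ['emerald'] (min_width=7, slack=15)

Answer: 11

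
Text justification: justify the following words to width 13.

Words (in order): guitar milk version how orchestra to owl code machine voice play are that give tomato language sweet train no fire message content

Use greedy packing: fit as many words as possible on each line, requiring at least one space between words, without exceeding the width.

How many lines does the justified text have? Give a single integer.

Answer: 12

Derivation:
Line 1: ['guitar', 'milk'] (min_width=11, slack=2)
Line 2: ['version', 'how'] (min_width=11, slack=2)
Line 3: ['orchestra', 'to'] (min_width=12, slack=1)
Line 4: ['owl', 'code'] (min_width=8, slack=5)
Line 5: ['machine', 'voice'] (min_width=13, slack=0)
Line 6: ['play', 'are', 'that'] (min_width=13, slack=0)
Line 7: ['give', 'tomato'] (min_width=11, slack=2)
Line 8: ['language'] (min_width=8, slack=5)
Line 9: ['sweet', 'train'] (min_width=11, slack=2)
Line 10: ['no', 'fire'] (min_width=7, slack=6)
Line 11: ['message'] (min_width=7, slack=6)
Line 12: ['content'] (min_width=7, slack=6)
Total lines: 12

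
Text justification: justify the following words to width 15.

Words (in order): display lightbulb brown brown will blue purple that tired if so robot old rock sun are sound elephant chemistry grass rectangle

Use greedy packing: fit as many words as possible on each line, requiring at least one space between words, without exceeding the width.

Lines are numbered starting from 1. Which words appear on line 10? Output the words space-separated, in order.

Line 1: ['display'] (min_width=7, slack=8)
Line 2: ['lightbulb', 'brown'] (min_width=15, slack=0)
Line 3: ['brown', 'will', 'blue'] (min_width=15, slack=0)
Line 4: ['purple', 'that'] (min_width=11, slack=4)
Line 5: ['tired', 'if', 'so'] (min_width=11, slack=4)
Line 6: ['robot', 'old', 'rock'] (min_width=14, slack=1)
Line 7: ['sun', 'are', 'sound'] (min_width=13, slack=2)
Line 8: ['elephant'] (min_width=8, slack=7)
Line 9: ['chemistry', 'grass'] (min_width=15, slack=0)
Line 10: ['rectangle'] (min_width=9, slack=6)

Answer: rectangle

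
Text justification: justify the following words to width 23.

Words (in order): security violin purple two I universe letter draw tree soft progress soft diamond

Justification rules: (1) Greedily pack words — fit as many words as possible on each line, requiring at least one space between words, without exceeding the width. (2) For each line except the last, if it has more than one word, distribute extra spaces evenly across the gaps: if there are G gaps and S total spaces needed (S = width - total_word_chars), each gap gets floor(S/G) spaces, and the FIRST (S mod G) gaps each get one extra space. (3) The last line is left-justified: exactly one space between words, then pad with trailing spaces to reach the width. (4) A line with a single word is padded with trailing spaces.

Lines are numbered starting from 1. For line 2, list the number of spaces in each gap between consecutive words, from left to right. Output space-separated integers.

Answer: 2 2 1

Derivation:
Line 1: ['security', 'violin', 'purple'] (min_width=22, slack=1)
Line 2: ['two', 'I', 'universe', 'letter'] (min_width=21, slack=2)
Line 3: ['draw', 'tree', 'soft', 'progress'] (min_width=23, slack=0)
Line 4: ['soft', 'diamond'] (min_width=12, slack=11)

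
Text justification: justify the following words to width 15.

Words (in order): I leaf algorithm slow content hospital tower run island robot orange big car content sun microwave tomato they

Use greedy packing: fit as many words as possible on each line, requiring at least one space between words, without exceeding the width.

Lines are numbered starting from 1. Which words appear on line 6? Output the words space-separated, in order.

Answer: robot orange

Derivation:
Line 1: ['I', 'leaf'] (min_width=6, slack=9)
Line 2: ['algorithm', 'slow'] (min_width=14, slack=1)
Line 3: ['content'] (min_width=7, slack=8)
Line 4: ['hospital', 'tower'] (min_width=14, slack=1)
Line 5: ['run', 'island'] (min_width=10, slack=5)
Line 6: ['robot', 'orange'] (min_width=12, slack=3)
Line 7: ['big', 'car', 'content'] (min_width=15, slack=0)
Line 8: ['sun', 'microwave'] (min_width=13, slack=2)
Line 9: ['tomato', 'they'] (min_width=11, slack=4)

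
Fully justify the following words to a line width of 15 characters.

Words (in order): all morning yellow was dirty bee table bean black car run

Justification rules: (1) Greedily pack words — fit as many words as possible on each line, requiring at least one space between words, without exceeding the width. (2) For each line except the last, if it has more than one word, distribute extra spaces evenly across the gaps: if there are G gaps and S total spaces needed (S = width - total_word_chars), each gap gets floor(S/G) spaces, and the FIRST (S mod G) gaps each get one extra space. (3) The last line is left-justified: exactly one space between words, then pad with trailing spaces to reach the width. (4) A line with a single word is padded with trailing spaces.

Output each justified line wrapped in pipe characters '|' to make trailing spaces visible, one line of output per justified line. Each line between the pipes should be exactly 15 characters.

Line 1: ['all', 'morning'] (min_width=11, slack=4)
Line 2: ['yellow', 'was'] (min_width=10, slack=5)
Line 3: ['dirty', 'bee', 'table'] (min_width=15, slack=0)
Line 4: ['bean', 'black', 'car'] (min_width=14, slack=1)
Line 5: ['run'] (min_width=3, slack=12)

Answer: |all     morning|
|yellow      was|
|dirty bee table|
|bean  black car|
|run            |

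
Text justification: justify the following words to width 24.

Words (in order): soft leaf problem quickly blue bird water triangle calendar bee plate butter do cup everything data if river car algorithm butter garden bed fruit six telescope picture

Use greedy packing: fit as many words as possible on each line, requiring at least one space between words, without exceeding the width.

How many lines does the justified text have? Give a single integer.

Answer: 8

Derivation:
Line 1: ['soft', 'leaf', 'problem'] (min_width=17, slack=7)
Line 2: ['quickly', 'blue', 'bird', 'water'] (min_width=23, slack=1)
Line 3: ['triangle', 'calendar', 'bee'] (min_width=21, slack=3)
Line 4: ['plate', 'butter', 'do', 'cup'] (min_width=19, slack=5)
Line 5: ['everything', 'data', 'if', 'river'] (min_width=24, slack=0)
Line 6: ['car', 'algorithm', 'butter'] (min_width=20, slack=4)
Line 7: ['garden', 'bed', 'fruit', 'six'] (min_width=20, slack=4)
Line 8: ['telescope', 'picture'] (min_width=17, slack=7)
Total lines: 8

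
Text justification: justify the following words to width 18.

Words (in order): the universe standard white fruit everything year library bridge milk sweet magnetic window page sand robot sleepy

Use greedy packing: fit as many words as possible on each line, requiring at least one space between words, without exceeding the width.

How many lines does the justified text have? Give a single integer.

Line 1: ['the', 'universe'] (min_width=12, slack=6)
Line 2: ['standard', 'white'] (min_width=14, slack=4)
Line 3: ['fruit', 'everything'] (min_width=16, slack=2)
Line 4: ['year', 'library'] (min_width=12, slack=6)
Line 5: ['bridge', 'milk', 'sweet'] (min_width=17, slack=1)
Line 6: ['magnetic', 'window'] (min_width=15, slack=3)
Line 7: ['page', 'sand', 'robot'] (min_width=15, slack=3)
Line 8: ['sleepy'] (min_width=6, slack=12)
Total lines: 8

Answer: 8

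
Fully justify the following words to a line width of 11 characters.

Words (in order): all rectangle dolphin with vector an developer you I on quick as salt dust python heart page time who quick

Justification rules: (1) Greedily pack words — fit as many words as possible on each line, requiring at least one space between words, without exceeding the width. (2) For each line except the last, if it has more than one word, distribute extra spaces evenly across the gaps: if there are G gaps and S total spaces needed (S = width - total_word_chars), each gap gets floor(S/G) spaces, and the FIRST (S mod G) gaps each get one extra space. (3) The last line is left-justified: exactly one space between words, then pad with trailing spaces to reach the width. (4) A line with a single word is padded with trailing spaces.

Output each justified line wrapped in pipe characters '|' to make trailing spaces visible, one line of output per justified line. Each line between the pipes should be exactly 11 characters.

Answer: |all        |
|rectangle  |
|dolphin    |
|with vector|
|an         |
|developer  |
|you   I  on|
|quick    as|
|salt   dust|
|python     |
|heart  page|
|time    who|
|quick      |

Derivation:
Line 1: ['all'] (min_width=3, slack=8)
Line 2: ['rectangle'] (min_width=9, slack=2)
Line 3: ['dolphin'] (min_width=7, slack=4)
Line 4: ['with', 'vector'] (min_width=11, slack=0)
Line 5: ['an'] (min_width=2, slack=9)
Line 6: ['developer'] (min_width=9, slack=2)
Line 7: ['you', 'I', 'on'] (min_width=8, slack=3)
Line 8: ['quick', 'as'] (min_width=8, slack=3)
Line 9: ['salt', 'dust'] (min_width=9, slack=2)
Line 10: ['python'] (min_width=6, slack=5)
Line 11: ['heart', 'page'] (min_width=10, slack=1)
Line 12: ['time', 'who'] (min_width=8, slack=3)
Line 13: ['quick'] (min_width=5, slack=6)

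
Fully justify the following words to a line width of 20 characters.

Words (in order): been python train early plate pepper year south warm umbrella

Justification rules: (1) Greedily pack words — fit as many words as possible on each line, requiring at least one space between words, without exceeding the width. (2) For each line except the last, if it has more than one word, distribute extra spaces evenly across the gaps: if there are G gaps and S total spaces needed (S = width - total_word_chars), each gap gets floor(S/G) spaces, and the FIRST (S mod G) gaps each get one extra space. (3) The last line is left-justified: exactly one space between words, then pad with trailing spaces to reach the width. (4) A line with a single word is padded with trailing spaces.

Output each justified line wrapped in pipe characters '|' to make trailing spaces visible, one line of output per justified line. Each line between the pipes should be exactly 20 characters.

Line 1: ['been', 'python', 'train'] (min_width=17, slack=3)
Line 2: ['early', 'plate', 'pepper'] (min_width=18, slack=2)
Line 3: ['year', 'south', 'warm'] (min_width=15, slack=5)
Line 4: ['umbrella'] (min_width=8, slack=12)

Answer: |been   python  train|
|early  plate  pepper|
|year    south   warm|
|umbrella            |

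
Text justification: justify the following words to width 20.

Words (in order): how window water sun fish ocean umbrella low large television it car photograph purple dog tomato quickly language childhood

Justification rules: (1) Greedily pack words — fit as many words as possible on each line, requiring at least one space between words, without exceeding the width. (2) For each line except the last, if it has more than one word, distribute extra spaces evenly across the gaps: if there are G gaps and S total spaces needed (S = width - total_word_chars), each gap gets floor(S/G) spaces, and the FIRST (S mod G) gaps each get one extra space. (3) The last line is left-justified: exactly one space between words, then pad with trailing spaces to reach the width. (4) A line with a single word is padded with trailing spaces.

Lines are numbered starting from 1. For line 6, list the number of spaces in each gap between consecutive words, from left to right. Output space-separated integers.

Line 1: ['how', 'window', 'water', 'sun'] (min_width=20, slack=0)
Line 2: ['fish', 'ocean', 'umbrella'] (min_width=19, slack=1)
Line 3: ['low', 'large', 'television'] (min_width=20, slack=0)
Line 4: ['it', 'car', 'photograph'] (min_width=17, slack=3)
Line 5: ['purple', 'dog', 'tomato'] (min_width=17, slack=3)
Line 6: ['quickly', 'language'] (min_width=16, slack=4)
Line 7: ['childhood'] (min_width=9, slack=11)

Answer: 5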